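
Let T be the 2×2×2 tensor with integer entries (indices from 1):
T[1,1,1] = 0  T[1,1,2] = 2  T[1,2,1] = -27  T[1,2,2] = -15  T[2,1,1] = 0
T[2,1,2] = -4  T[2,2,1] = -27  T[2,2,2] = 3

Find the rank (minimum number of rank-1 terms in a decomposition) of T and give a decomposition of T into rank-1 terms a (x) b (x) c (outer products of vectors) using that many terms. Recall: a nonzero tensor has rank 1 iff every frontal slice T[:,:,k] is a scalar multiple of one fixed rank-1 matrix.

Lower bound: the mode-3 unfolding of T (rows indexed by k, columns by (i,j) = (1,1), (1,2), (2,1), (2,2)) is [[0, -27, 0, -27], [2, -15, -4, 3]].
There the 2×2 minor on rows k ∈ {1, 2}, columns (i,j) ∈ {(1,1), (1,2)} is det [[0, -27], [2, -15]] = 54 ≠ 0, so this unfolding has rank ≥ 2; CP rank is at least every unfolding rank, so rank(T) ≥ 2. (Unfolding ranks only ever bound the CP rank from below — rank(T) can be strictly larger than all of them — so the matching upper bound has to come from an explicit 2-term decomposition.)
Upper bound — finding two terms. Write S_k = T[:,:,k] for the frontal slices: S₁ = [[0, -27], [0, -27]], S₂ = [[2, -15], [-4, 3]].
If T = a₁ (x) b₁ (x) c₁ + a₂ (x) b₂ (x) c₂ then each S_k = c₁[k]·a₁b₁ᵀ + c₂[k]·a₂b₂ᵀ. S₁ and S₂ are linearly independent, so a₁b₁ᵀ and a₂b₂ᵀ must span the same plane of matrices: they are the rank-1 matrices of the form x·S₁ + y·S₂.
det(x·S₁ + y·S₂) is −162·xy − 54·y² = (-54)·(y)(3·x + y), vanishing at (x:y) = (1:0) and (1:-3).
M₁ = S₁ = [[0, -27], [0, -27]] = (-27)·(1, 1)(0, 1)ᵀ and M₂ = S₁ − 3·S₂ = [[-6, 18], [12, -36]] = (-6)·(1, -2)(1, -3)ᵀ, so take a₁ = (1, 1), b₁ = (0, 1), a₂ = (1, -2), b₂ = (1, -3).
Each slice is an integer combination of E₁ = a₁b₁ᵀ and E₂ = a₂b₂ᵀ: S₁ = −27·E₁, S₂ = −9·E₁ + 2·E₂; reading off coefficients, c₁ = (-27, -9) and c₂ = (0, 2).
Hence T = (1, 1) (x) (0, 1) (x) (-27, -9) + (1, -2) (x) (1, -3) (x) (0, 2), so rank(T) ≤ 2.
These bounds meet, so rank(T) = 2.
Check entry T[2,1,2] = -4: (1)·(0)·(-9) + (-2)·(1)·(2) = -4.

rank(T) = 2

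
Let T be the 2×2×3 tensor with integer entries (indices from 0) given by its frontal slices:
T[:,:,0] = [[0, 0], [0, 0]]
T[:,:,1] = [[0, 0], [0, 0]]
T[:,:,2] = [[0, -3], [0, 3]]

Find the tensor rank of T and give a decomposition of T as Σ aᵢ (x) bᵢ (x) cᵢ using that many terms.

Lower bound: T ≠ 0 (e.g. T[0,1,2] = -3), so rank(T) ≥ 1.
Upper bound: if T = a (x) b (x) c then every fibre of T is a multiple of the corresponding factor, so read the factors off the fibres through the nonzero entry T[0,1,2] = -3.
The mode-1 fibre T[:,1,2] = [-3, 3] gives a = [1, -1] (primitive direction); the mode-2 fibre T[0,:,2] = [0, -3] gives b = [0, 1]; then c[k] = T[0,1,k] / (a[0]·b[1]) = [0, 0, -3] / 1 = [0, 0, -3].
Expanding [1, -1] (x) [0, 1] (x) [0, 0, -3] reproduces all 12 entries of T, so T = [1, -1] (x) [0, 1] (x) [0, 0, -3] and rank(T) ≤ 1.
These bounds meet, so rank(T) = 1.
Check entry T[0,1,2] = -3: (1)·(1)·(-3) = -3.

rank(T) = 1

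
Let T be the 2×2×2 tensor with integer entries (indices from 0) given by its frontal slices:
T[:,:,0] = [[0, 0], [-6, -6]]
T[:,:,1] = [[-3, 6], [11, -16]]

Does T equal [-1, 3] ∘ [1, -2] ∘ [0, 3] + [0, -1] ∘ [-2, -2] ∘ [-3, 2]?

Reconstruct entry (1,0,1) from the claimed factors: Σₗ aₗ[1]bₗ[0]cₗ[1] = (3)·(1)·(3) + (-1)·(-2)·(2) = 13, but T[1,0,1] = 11. The claim is false.

No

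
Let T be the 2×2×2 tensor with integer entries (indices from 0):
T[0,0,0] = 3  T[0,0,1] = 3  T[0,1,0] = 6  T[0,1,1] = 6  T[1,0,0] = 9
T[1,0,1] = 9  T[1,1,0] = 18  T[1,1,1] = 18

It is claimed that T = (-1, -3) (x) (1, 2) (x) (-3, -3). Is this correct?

Reconstruct entrywise from the claimed factors. For example, T[0,1,1] = 6 and Σₗ aₗ[0]bₗ[1]cₗ[1] = (-1)·(2)·(-3) = 6; checking all 8 entries, every one matches. The claim holds.

Yes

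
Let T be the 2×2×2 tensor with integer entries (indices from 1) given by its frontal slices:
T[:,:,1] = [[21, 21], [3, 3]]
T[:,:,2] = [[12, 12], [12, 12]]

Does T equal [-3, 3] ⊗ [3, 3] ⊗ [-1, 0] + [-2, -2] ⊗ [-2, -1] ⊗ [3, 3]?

Reconstruct entry (1,2,1) from the claimed factors: Σₗ aₗ[1]bₗ[2]cₗ[1] = (-3)·(3)·(-1) + (-2)·(-1)·(3) = 15, but T[1,2,1] = 21. The claim is false.

No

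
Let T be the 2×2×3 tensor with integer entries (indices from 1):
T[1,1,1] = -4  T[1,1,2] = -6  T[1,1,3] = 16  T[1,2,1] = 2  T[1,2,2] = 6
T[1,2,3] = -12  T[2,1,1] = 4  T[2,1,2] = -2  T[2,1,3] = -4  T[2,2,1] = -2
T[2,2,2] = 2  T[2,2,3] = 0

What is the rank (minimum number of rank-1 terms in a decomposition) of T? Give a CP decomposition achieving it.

rank(T) = 3

Lower bound: the mode-3 unfolding of T (rows indexed by k, columns by (i,j) = (1,1), (1,2), (2,1), (2,2)) is [[-4, 2, 4, -2], [-6, 6, -2, 2], [16, -12, -4, 0]].
There the 3×3 minor on rows k ∈ {1, 2, 3}, columns (i,j) ∈ {(1,1), (1,2), (2,1)} is det [[-4, 2, 4], [-6, 6, -2], [16, -12, -4]] = -16 ≠ 0, so this unfolding has rank ≥ 3; CP rank is at least every unfolding rank, so rank(T) ≥ 3. (Flattening ranks never certify an upper bound on CP rank; for that we must actually write T with 3 rank-1 terms.)
Upper bound: T is a sum of 3 rank-1 terms, T = [1, -1] ⊗ [2, -1] ⊗ [-2, 0, 4] + [1, 0] ⊗ [1, -1] ⊗ [0, -2, 0] + [2, 1] ⊗ [1, -1] ⊗ [0, -2, 4] (one valid choice — decompositions are not unique — normalised so each a, b is primitive with positive first nonzero entry; check it by expanding all entries), so rank(T) ≤ 3.
These bounds meet, so rank(T) = 3.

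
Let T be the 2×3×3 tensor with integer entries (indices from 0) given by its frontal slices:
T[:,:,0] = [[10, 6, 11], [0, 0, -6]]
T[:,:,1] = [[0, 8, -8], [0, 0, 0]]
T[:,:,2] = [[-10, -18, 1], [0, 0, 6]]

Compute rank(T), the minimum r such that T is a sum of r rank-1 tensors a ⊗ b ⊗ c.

Lower bound: the mode-2 unfolding of T (rows indexed by j, columns by (i,k) = (0,0), (0,1), (0,2), (1,0), (1,1), (1,2)) is [[10, 0, -10, 0, 0, 0], [6, 8, -18, 0, 0, 0], [11, -8, 1, -6, 0, 6]].
There the 3×3 minor on rows j ∈ {0, 1, 2}, columns (i,k) ∈ {(0,0), (0,1), (1,0)} is det [[10, 0, 0], [6, 8, 0], [11, -8, -6]] = -480 ≠ 0, so this unfolding has rank ≥ 3; CP rank is at least every unfolding rank, so rank(T) ≥ 3. (This is only a lower bound: in general the CP rank may exceed every unfolding rank, so we still need to exhibit 3 rank-1 terms summing to T.)
Upper bound: T is a sum of 3 rank-1 terms, T = (1, 0) ⊗ (0, 1, -1) ⊗ (-4, 8, -8) + (1, 2) ⊗ (2, 2, -1) ⊗ (1, 0, -1) + (2, -1) ⊗ (1, 1, 1) ⊗ (4, 0, -4) (written with every a and b primitive with positive leading entry and the scale carried by c; CP decompositions are not unique, and this one is verified by expanding entrywise), so rank(T) ≤ 3.
These bounds meet, so rank(T) = 3.

3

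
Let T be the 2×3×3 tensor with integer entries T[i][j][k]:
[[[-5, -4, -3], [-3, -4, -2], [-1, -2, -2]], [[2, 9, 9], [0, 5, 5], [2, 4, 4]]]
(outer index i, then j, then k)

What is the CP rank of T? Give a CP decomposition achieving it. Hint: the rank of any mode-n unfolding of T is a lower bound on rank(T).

Lower bound: the mode-3 unfolding of T (rows indexed by k, columns by (i,j) = (0,0), (0,1), (0,2), (1,0), (1,1), (1,2)) is [[-5, -3, -1, 2, 0, 2], [-4, -4, -2, 9, 5, 4], [-3, -2, -2, 9, 5, 4]].
There the 3×3 minor on rows k ∈ {0, 1, 2}, columns (i,j) ∈ {(0,0), (0,1), (0,2)} is det [[-5, -3, -1], [-4, -4, -2], [-3, -2, -2]] = -10 ≠ 0, so this unfolding has rank ≥ 3; CP rank is at least every unfolding rank, so rank(T) ≥ 3. (Unfolding ranks only ever bound the CP rank from below — rank(T) can be strictly larger than all of them — so the matching upper bound has to come from an explicit 3-term decomposition.)
Upper bound: T is a sum of 3 rank-1 terms, T = (1, -2) ⊗ (2, 1, 1) ⊗ (-1, -2, -2) + (1, 0) ⊗ (1, 2, 0) ⊗ (1, -2, -1) + (2, 1) ⊗ (1, 1, 0) ⊗ (-2, 1, 1) (written with every a and b primitive with positive leading entry and the scale carried by c; CP decompositions are not unique, and this one is verified by expanding entrywise), so rank(T) ≤ 3.
These bounds meet, so rank(T) = 3.

rank(T) = 3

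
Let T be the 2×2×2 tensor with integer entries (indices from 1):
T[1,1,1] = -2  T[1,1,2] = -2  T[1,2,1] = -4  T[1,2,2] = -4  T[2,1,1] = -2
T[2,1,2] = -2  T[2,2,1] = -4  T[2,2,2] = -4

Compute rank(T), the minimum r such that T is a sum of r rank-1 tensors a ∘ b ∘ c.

Lower bound: T ≠ 0 (e.g. T[1,1,1] = -2), so rank(T) ≥ 1.
Upper bound: if T = a ∘ b ∘ c then every fibre of T is a multiple of the corresponding factor, so read the factors off the fibres through the nonzero entry T[1,1,1] = -2.
The mode-1 fibre T[:,1,1] = [-2, -2] gives a = [1, 1] (primitive direction); the mode-2 fibre T[1,:,1] = [-2, -4] gives b = [1, 2]; then c[k] = T[1,1,k] / (a[1]·b[1]) = [-2, -2] / 1 = [-2, -2].
Expanding [1, 1] ∘ [1, 2] ∘ [-2, -2] reproduces all 8 entries of T, so T = [1, 1] ∘ [1, 2] ∘ [-2, -2] and rank(T) ≤ 1.
These bounds meet, so rank(T) = 1.

1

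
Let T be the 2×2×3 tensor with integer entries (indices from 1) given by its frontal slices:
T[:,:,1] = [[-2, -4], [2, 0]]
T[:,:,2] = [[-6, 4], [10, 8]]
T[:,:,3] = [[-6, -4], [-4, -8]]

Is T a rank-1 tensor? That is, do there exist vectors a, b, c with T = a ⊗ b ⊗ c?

No

The mode-3 unfolding of T (rows indexed by k, columns by (i,j) = (1,1), (1,2), (2,1), (2,2)) is [[-2, -4, 2, 0], [-6, 4, 10, 8], [-6, -4, -4, -8]].
There the 3×3 minor on rows k ∈ {1, 2, 3}, columns (i,j) ∈ {(1,1), (1,2), (2,1)} is det [[-2, -4, 2], [-6, 4, 10], [-6, -4, -4]] = 384 ≠ 0, so this unfolding has rank ≥ 3; CP rank is at least every unfolding rank, so rank(T) ≥ 3.
In particular rank(T) ≥ 3 > 1, so T is not rank-1.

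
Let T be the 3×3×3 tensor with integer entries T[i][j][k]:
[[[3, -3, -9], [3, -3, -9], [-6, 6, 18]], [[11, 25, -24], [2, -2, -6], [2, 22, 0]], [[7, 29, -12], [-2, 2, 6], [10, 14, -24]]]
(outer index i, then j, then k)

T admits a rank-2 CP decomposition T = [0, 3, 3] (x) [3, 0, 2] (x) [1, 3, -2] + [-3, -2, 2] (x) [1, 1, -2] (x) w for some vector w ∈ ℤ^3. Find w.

w = [-1, 1, 3]

Subtract the known terms from T to get the rank-1 residual R = [-3, -2, 2] (x) [1, 1, -2] (x) w, so R[i,j,k] = a[i]·b[j]·w[k]. Pick indices with nonzero a[0]·b[0] = (-3)·(1) = -3. Only the fibre through (0,0,·) is needed: R[0,0,:] = T[0,0,:] − Σₗ aₗ[0]bₗ[0]cₗ = [3, -3, -9] − (0)·(3)·[1, 3, -2] = [3, -3, -9]. Then w[k] = R[0,0,k] / -3 for each k, giving w = [3, -3, -9] / -3 = [-1, 1, 3].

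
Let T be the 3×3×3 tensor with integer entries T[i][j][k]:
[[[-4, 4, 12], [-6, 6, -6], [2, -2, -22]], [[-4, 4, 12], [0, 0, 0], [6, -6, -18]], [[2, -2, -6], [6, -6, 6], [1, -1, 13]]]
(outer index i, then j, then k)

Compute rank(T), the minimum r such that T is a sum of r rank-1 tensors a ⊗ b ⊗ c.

2

Lower bound: in the mode-1 unfolding of T (rows indexed by i, columns by (j,k)) the 2×2 minor on rows i ∈ {0, 1}, columns (j,k) ∈ {(0,0), (1,0)} is det [[-4, -6], [-4, 0]] = -24 ≠ 0, so that unfolding has rank ≥ 2 and hence rank(T) ≥ 2 (CP rank is at least every unfolding rank, though it can be larger).
Upper bound: with S_k = T[:,:,k], the two rank-1 terms a₁b₁ᵀ, a₂b₂ᵀ are the rank-1 members of the pencil x·S₀ + y·S₂.
The 2×2 minor of x·S₀ + y·S₂ on rows {0,1}, columns {0,1} is −24·x² + 48·xy + 72·y² = (-24)·(x − 3·y)(x + y), vanishing at (x:y) = (3:1) and (1:-1).
M₁ = 3·S₀ + S₂ = [[0, -24, -16], [0, 0, 0], [0, 24, 16]] = (-8)·[1, 0, -1][0, 3, 2]ᵀ and M₂ = S₀ − S₂ = [[-16, 0, 24], [-16, 0, 24], [8, 0, -12]] = (-4)·[2, 2, -1][2, 0, -3]ᵀ, so take a₁ = [1, 0, -1], b₁ = [0, 3, 2], a₂ = [2, 2, -1], b₂ = [2, 0, -3].
Each slice is an integer combination of E₁ = a₁b₁ᵀ and E₂ = a₂b₂ᵀ: S₀ = −2·E₁ − E₂, S₁ = 2·E₁ + E₂, S₂ = −2·E₁ + 3·E₂; reading off coefficients, c₁ = [-2, 2, -2] and c₂ = [-1, 1, 3].
Hence T = [1, 0, -1] ⊗ [0, 3, 2] ⊗ [-2, 2, -2] + [2, 2, -1] ⊗ [2, 0, -3] ⊗ [-1, 1, 3], so rank(T) ≤ 2.
These bounds meet, so rank(T) = 2.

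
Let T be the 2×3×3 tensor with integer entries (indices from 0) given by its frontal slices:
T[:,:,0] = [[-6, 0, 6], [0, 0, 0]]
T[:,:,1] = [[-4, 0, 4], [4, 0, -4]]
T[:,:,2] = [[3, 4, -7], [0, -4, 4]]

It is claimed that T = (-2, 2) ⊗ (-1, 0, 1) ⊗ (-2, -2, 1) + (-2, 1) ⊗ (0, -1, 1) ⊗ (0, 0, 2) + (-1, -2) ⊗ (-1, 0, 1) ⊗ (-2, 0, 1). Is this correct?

Reconstruct entry (1,1,2) from the claimed factors: Σₗ aₗ[1]bₗ[1]cₗ[2] = (2)·(0)·(1) + (1)·(-1)·(2) + (-2)·(0)·(1) = -2, but T[1,1,2] = -4. The claim is false.

No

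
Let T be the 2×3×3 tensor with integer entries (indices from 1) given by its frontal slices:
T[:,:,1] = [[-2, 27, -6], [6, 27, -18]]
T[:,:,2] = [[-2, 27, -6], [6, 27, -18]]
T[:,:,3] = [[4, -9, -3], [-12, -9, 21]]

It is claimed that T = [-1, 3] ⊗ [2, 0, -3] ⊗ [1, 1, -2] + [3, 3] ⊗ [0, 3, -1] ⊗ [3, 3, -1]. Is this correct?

Yes

Reconstruct entrywise from the claimed factors. For example, T[2,2,2] = 27 and Σₗ aₗ[2]bₗ[2]cₗ[2] = (3)·(0)·(1) + (3)·(3)·(3) = 27; checking all 18 entries, every one matches. The claim holds.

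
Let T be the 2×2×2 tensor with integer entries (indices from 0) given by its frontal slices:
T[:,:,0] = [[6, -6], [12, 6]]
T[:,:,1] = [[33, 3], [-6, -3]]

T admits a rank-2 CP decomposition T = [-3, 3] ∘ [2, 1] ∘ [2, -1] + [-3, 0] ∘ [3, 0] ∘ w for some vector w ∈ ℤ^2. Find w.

Subtract the known terms from T to get the rank-1 residual R = [-3, 0] ∘ [3, 0] ∘ w, so R[i,j,k] = a[i]·b[j]·w[k]. Pick indices with nonzero a[0]·b[0] = (-3)·(3) = -9. Only the fibre through (0,0,·) is needed: R[0,0,:] = T[0,0,:] − Σₗ aₗ[0]bₗ[0]cₗ = [6, 33] − (-3)·(2)·[2, -1] = [18, 27]. Then w[k] = R[0,0,k] / -9 for each k, giving w = [18, 27] / -9 = [-2, -3].

w = [-2, -3]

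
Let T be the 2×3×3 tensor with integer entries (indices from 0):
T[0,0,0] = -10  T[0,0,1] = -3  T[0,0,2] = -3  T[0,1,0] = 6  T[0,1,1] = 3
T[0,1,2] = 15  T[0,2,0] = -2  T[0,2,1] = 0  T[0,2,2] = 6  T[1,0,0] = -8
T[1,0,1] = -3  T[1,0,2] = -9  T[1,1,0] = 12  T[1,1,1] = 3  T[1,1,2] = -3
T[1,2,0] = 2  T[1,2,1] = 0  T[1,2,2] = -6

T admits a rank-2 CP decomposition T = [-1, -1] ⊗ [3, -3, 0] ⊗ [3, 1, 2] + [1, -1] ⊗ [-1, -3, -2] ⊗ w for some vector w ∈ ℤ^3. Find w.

Subtract the known terms from T to get the rank-1 residual R = [1, -1] ⊗ [-1, -3, -2] ⊗ w, so R[i,j,k] = a[i]·b[j]·w[k]. Pick indices with nonzero a[0]·b[0] = (1)·(-1) = -1. Only the fibre through (0,0,·) is needed: R[0,0,:] = T[0,0,:] − Σₗ aₗ[0]bₗ[0]cₗ = [-10, -3, -3] − (-1)·(3)·[3, 1, 2] = [-1, 0, 3]. Then w[k] = R[0,0,k] / -1 for each k, giving w = [-1, 0, 3] / -1 = [1, 0, -3].

w = [1, 0, -3]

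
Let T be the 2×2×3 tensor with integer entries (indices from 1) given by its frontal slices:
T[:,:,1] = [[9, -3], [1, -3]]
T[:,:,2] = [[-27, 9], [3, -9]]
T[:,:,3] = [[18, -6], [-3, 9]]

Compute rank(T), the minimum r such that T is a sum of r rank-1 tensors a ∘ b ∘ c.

2

Lower bound: in the mode-2 unfolding of T (rows indexed by j, columns by (i,k)) the 2×2 minor on rows j ∈ {1, 2}, columns (i,k) ∈ {(1,1), (2,1)} is det [[9, 1], [-3, -3]] = -24 ≠ 0, so that unfolding has rank ≥ 2 and hence rank(T) ≥ 2 (CP rank is at least every unfolding rank, though it can be larger).
Upper bound: with S_k = T[:,:,k], the two rank-1 terms a₁b₁ᵀ, a₂b₂ᵀ are the rank-1 members of the pencil x·S₁ + y·S₂.
det(x·S₁ + y·S₂) is −24·x² + 216·y² = (-24)·(x − 3·y)(x + 3·y), vanishing at (x:y) = (3:1) and (3:-1).
M₁ = 3·S₁ + S₂ = [[0, 0], [6, -18]] = 6·[0, 1][1, -3]ᵀ and M₂ = 3·S₁ − S₂ = [[54, -18], [0, 0]] = 18·[1, 0][3, -1]ᵀ, so take a₁ = [0, 1], b₁ = [1, -3], a₂ = [1, 0], b₂ = [3, -1].
Each slice is an integer combination of E₁ = a₁b₁ᵀ and E₂ = a₂b₂ᵀ: S₁ = E₁ + 3·E₂, S₂ = 3·E₁ − 9·E₂, S₃ = −3·E₁ + 6·E₂; reading off coefficients, c₁ = [1, 3, -3] and c₂ = [3, -9, 6].
Hence T = [0, 1] ∘ [1, -3] ∘ [1, 3, -3] + [1, 0] ∘ [3, -1] ∘ [3, -9, 6], so rank(T) ≤ 2.
These bounds meet, so rank(T) = 2.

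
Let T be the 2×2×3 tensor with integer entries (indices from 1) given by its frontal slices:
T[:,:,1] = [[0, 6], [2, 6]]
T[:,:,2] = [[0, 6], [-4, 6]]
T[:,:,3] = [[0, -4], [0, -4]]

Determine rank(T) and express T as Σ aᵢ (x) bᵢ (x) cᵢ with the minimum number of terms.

rank(T) = 2

Lower bound: the mode-1 unfolding of T (rows indexed by i, columns by (j,k) = (1,1), (1,2), (1,3), (2,1), (2,2), (2,3)) is [[0, 0, 0, 6, 6, -4], [2, -4, 0, 6, 6, -4]].
There the 2×2 minor on rows i ∈ {1, 2}, columns (j,k) ∈ {(1,1), (2,1)} is det [[0, 6], [2, 6]] = -12 ≠ 0, so this unfolding has rank ≥ 2; CP rank is at least every unfolding rank, so rank(T) ≥ 2. (This is only a lower bound: in general the CP rank may exceed every unfolding rank, so we still need to exhibit 2 rank-1 terms summing to T.)
Upper bound — finding two terms. Write S_k = T[:,:,k] for the frontal slices: S₁ = [[0, 6], [2, 6]], S₂ = [[0, 6], [-4, 6]], S₃ = [[0, -4], [0, -4]].
If T = a₁ (x) b₁ (x) c₁ + a₂ (x) b₂ (x) c₂ then each S_k = c₁[k]·a₁b₁ᵀ + c₂[k]·a₂b₂ᵀ. S₁ and S₂ are linearly independent, so a₁b₁ᵀ and a₂b₂ᵀ must span the same plane of matrices: they are the rank-1 matrices of the form x·S₁ + y·S₂.
det(x·S₁ + y·S₂) is −12·x² + 12·xy + 24·y² = (-12)·(x − 2·y)(x + y), vanishing at (x:y) = (2:1) and (1:-1).
M₁ = 2·S₁ + S₂ = [[0, 18], [0, 18]] = 18·[1, 1][0, 1]ᵀ and M₂ = S₁ − S₂ = [[0, 0], [6, 0]] = 6·[0, 1][1, 0]ᵀ, so take a₁ = [1, 1], b₁ = [0, 1], a₂ = [0, 1], b₂ = [1, 0].
Each slice is an integer combination of E₁ = a₁b₁ᵀ and E₂ = a₂b₂ᵀ: S₁ = 6·E₁ + 2·E₂, S₂ = 6·E₁ − 4·E₂, S₃ = −4·E₁; reading off coefficients, c₁ = [6, 6, -4] and c₂ = [2, -4, 0].
Hence T = [1, 1] (x) [0, 1] (x) [6, 6, -4] + [0, 1] (x) [1, 0] (x) [2, -4, 0], so rank(T) ≤ 2.
These bounds meet, so rank(T) = 2.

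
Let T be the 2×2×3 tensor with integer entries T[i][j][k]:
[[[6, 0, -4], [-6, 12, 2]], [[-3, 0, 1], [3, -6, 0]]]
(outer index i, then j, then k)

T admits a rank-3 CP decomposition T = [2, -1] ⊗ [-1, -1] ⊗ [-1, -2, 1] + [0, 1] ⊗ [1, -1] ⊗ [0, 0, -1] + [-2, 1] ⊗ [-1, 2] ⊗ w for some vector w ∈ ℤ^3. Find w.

w = [2, -2, -1]

Subtract the known terms from T to get the rank-1 residual R = [-2, 1] ⊗ [-1, 2] ⊗ w, so R[i,j,k] = a[i]·b[j]·w[k]. Pick indices with nonzero a[0]·b[0] = (-2)·(-1) = 2. Only the fibre through (0,0,·) is needed: R[0,0,:] = T[0,0,:] − Σₗ aₗ[0]bₗ[0]cₗ = [6, 0, -4] − (2)·(-1)·[-1, -2, 1] − (0)·(1)·[0, 0, -1] = [4, -4, -2]. Then w[k] = R[0,0,k] / 2 for each k, giving w = [4, -4, -2] / 2 = [2, -2, -1].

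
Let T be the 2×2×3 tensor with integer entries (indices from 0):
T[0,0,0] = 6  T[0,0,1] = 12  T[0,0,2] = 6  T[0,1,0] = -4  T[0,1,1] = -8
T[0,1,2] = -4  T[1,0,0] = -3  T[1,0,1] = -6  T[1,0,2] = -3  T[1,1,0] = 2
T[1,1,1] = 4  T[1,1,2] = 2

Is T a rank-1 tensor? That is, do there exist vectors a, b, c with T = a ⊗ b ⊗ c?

If T = a ⊗ b ⊗ c then every fibre of T is a multiple of the corresponding factor, so read the factors off the fibres through the nonzero entry T[0,0,0] = 6.
The mode-1 fibre T[:,0,0] = [6, -3] gives a = [2, -1] (primitive direction); the mode-2 fibre T[0,:,0] = [6, -4] gives b = [3, -2]; then c[k] = T[0,0,k] / (a[0]·b[0]) = [6, 12, 6] / 6 = [1, 2, 1].
Expanding [2, -1] ⊗ [3, -2] ⊗ [1, 2, 1] reproduces all 12 entries of T, so T = [2, -1] ⊗ [3, -2] ⊗ [1, 2, 1] and rank(T) ≤ 1.
Equivalently every frontal slice T[:,:,k] is c[k] times the rank-1 matrix [2, -1] ⊗ [3, -2]. So T has rank 1 (it is nonzero).

Yes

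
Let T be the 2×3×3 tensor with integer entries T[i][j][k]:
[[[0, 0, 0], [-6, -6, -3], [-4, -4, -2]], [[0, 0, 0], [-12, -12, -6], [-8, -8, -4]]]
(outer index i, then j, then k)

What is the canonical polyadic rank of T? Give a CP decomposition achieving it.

Lower bound: T ≠ 0 (e.g. T[0,1,0] = -6), so rank(T) ≥ 1.
Upper bound: if T = a ⊗ b ⊗ c then every fibre of T is a multiple of the corresponding factor, so read the factors off the fibres through the nonzero entry T[0,1,0] = -6.
The mode-1 fibre T[:,1,0] = [-6, -12] gives a = [1, 2] (primitive direction); the mode-2 fibre T[0,:,0] = [0, -6, -4] gives b = [0, 3, 2]; then c[k] = T[0,1,k] / (a[0]·b[1]) = [-6, -6, -3] / 3 = [-2, -2, -1].
Expanding [1, 2] ⊗ [0, 3, 2] ⊗ [-2, -2, -1] reproduces all 18 entries of T, so T = [1, 2] ⊗ [0, 3, 2] ⊗ [-2, -2, -1] and rank(T) ≤ 1.
These bounds meet, so rank(T) = 1.

rank(T) = 1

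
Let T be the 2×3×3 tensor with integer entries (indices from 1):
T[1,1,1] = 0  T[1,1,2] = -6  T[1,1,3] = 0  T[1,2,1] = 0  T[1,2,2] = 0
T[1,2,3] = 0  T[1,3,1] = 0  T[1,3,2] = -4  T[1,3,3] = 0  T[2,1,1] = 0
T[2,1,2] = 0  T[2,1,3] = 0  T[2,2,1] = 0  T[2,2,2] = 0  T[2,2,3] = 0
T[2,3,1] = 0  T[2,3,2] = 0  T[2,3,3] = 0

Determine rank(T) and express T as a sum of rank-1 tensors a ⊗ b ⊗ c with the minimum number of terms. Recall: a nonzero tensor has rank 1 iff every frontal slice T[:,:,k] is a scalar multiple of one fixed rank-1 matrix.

Lower bound: T ≠ 0 (e.g. T[1,1,2] = -6), so rank(T) ≥ 1.
Upper bound: if T = a ⊗ b ⊗ c then every fibre of T is a multiple of the corresponding factor, so read the factors off the fibres through the nonzero entry T[1,1,2] = -6.
The mode-1 fibre T[:,1,2] = [-6, 0] gives a = [1, 0] (primitive direction); the mode-2 fibre T[1,:,2] = [-6, 0, -4] gives b = [3, 0, 2]; then c[k] = T[1,1,k] / (a[1]·b[1]) = [0, -6, 0] / 3 = [0, -2, 0].
Expanding [1, 0] ⊗ [3, 0, 2] ⊗ [0, -2, 0] reproduces all 18 entries of T, so T = [1, 0] ⊗ [3, 0, 2] ⊗ [0, -2, 0] and rank(T) ≤ 1.
These bounds meet, so rank(T) = 1.

rank(T) = 1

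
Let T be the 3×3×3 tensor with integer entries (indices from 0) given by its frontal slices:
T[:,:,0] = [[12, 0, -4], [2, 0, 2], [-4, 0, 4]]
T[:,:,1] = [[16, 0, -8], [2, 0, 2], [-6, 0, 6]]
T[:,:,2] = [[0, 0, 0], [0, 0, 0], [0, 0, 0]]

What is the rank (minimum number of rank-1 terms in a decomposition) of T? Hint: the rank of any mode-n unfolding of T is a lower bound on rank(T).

2

Lower bound: the mode-3 unfolding of T (rows indexed by k, columns by (i,j) = (0,0), (0,1), (0,2), (1,0), (1,1), (1,2), (2,0), (2,1), (2,2)) is [[12, 0, -4, 2, 0, 2, -4, 0, 4], [16, 0, -8, 2, 0, 2, -6, 0, 6], [0, 0, 0, 0, 0, 0, 0, 0, 0]].
There the 2×2 minor on rows k ∈ {0, 1}, columns (i,j) ∈ {(0,0), (0,2)} is det [[12, -4], [16, -8]] = -32 ≠ 0, so this unfolding has rank ≥ 2; CP rank is at least every unfolding rank, so rank(T) ≥ 2. (Unfolding ranks only ever bound the CP rank from below — rank(T) can be strictly larger than all of them — so the matching upper bound has to come from an explicit 2-term decomposition.)
Upper bound — finding two terms. Write S_k = T[:,:,k] for the frontal slices: S₀ = [[12, 0, -4], [2, 0, 2], [-4, 0, 4]], S₁ = [[16, 0, -8], [2, 0, 2], [-6, 0, 6]], S₂ = [[0, 0, 0], [0, 0, 0], [0, 0, 0]].
If T = a₁ ⊗ b₁ ⊗ c₁ + a₂ ⊗ b₂ ⊗ c₂ then each S_k = c₁[k]·a₁b₁ᵀ + c₂[k]·a₂b₂ᵀ. S₀ and S₁ are linearly independent, so a₁b₁ᵀ and a₂b₂ᵀ must span the same plane of matrices: they are the rank-1 matrices of the form x·S₀ + y·S₁.
The 2×2 minor of x·S₀ + y·S₁ on rows {0,1}, columns {0,2} is 32·x² + 80·xy + 48·y² = 16·(2·x + 3·y)(x + y), vanishing at (x:y) = (3:-2) and (1:-1).
M₁ = 3·S₀ − 2·S₁ = [[4, 0, 4], [2, 0, 2], [0, 0, 0]] = 2·(2, 1, 0)(1, 0, 1)ᵀ and M₂ = S₀ − S₁ = [[-4, 0, 4], [0, 0, 0], [2, 0, -2]] = (-2)·(2, 0, -1)(1, 0, -1)ᵀ, so take a₁ = (2, 1, 0), b₁ = (1, 0, 1), a₂ = (2, 0, -1), b₂ = (1, 0, -1).
Each slice is an integer combination of E₁ = a₁b₁ᵀ and E₂ = a₂b₂ᵀ: S₀ = 2·E₁ + 4·E₂, S₁ = 2·E₁ + 6·E₂, S₂ = 0; reading off coefficients, c₁ = (2, 2, 0) and c₂ = (4, 6, 0).
Hence T = (2, 1, 0) ⊗ (1, 0, 1) ⊗ (2, 2, 0) + (2, 0, -1) ⊗ (1, 0, -1) ⊗ (4, 6, 0), so rank(T) ≤ 2.
These bounds meet, so rank(T) = 2.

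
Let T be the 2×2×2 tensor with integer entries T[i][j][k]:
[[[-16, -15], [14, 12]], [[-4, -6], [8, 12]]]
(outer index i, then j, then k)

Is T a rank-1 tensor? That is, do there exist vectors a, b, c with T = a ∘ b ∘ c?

The mode-2 unfolding of T (rows indexed by j, columns by (i,k) = (0,0), (0,1), (1,0), (1,1)) is [[-16, -15, -4, -6], [14, 12, 8, 12]].
There the 2×2 minor on rows j ∈ {0, 1}, columns (i,k) ∈ {(0,0), (0,1)} is det [[-16, -15], [14, 12]] = 18 ≠ 0, so this unfolding has rank ≥ 2; CP rank is at least every unfolding rank, so rank(T) ≥ 2.
In particular rank(T) ≥ 2 > 1, so T is not rank-1.

No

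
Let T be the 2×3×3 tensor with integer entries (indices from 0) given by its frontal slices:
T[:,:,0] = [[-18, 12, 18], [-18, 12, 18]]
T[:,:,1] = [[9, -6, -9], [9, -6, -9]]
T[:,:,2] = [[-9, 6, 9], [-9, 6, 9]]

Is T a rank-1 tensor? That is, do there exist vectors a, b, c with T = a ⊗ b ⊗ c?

The mode-1 fibre T[:,0,0] = [-18, -18] gives a = [1, 1] (primitive direction); the mode-2 fibre T[0,:,0] = [-18, 12, 18] gives b = [3, -2, -3]; then c[k] = T[0,0,k] / (a[0]·b[0]) = [-18, 9, -9] / 3 = [-6, 3, -3].
Expanding [1, 1] ⊗ [3, -2, -3] ⊗ [-6, 3, -3] reproduces all 18 entries of T, so T = [1, 1] ⊗ [3, -2, -3] ⊗ [-6, 3, -3] and rank(T) ≤ 1.
Equivalently every frontal slice T[:,:,k] is c[k] times the rank-1 matrix [1, 1] ⊗ [3, -2, -3]. So T has rank 1 (it is nonzero).

Yes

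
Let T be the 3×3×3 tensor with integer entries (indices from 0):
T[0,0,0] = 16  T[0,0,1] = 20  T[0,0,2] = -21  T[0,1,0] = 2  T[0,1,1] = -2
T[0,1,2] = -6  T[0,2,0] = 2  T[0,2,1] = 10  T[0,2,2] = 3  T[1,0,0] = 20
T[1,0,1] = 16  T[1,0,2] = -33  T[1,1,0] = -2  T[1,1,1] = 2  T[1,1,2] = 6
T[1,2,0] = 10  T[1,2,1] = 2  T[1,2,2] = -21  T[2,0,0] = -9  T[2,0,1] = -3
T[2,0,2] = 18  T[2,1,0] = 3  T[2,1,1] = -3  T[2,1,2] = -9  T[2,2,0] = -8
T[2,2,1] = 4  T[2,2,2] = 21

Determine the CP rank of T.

Lower bound: in the mode-1 unfolding of T (rows indexed by i, columns by (j,k)) the 2×2 minor on rows i ∈ {0, 1}, columns (j,k) ∈ {(0,0), (0,1)} is det [[16, 20], [20, 16]] = -144 ≠ 0, so that unfolding has rank ≥ 2 and hence rank(T) ≥ 2 (CP rank is at least every unfolding rank, though it can be larger).
Upper bound: with S_k = T[:,:,k], the two rank-1 terms a₁b₁ᵀ, a₂b₂ᵀ are the rank-1 members of the pencil x·S₀ + y·S₁.
The 2×2 minor of x·S₀ + y·S₁ on rows {0,1}, columns {0,1} is −72·x² + 72·y² = (-72)·(x − y)(x + y), vanishing at (x:y) = (1:1) and (1:-1).
M₁ = S₀ + S₁ = [[36, 0, 12], [36, 0, 12], [-12, 0, -4]] = 4·(3, 3, -1)(3, 0, 1)ᵀ and M₂ = S₀ − S₁ = [[-4, 4, -8], [4, -4, 8], [-6, 6, -12]] = (-2)·(2, -2, 3)(1, -1, 2)ᵀ, so take a₁ = (3, 3, -1), b₁ = (3, 0, 1), a₂ = (2, -2, 3), b₂ = (1, -1, 2).
Each slice is an integer combination of E₁ = a₁b₁ᵀ and E₂ = a₂b₂ᵀ: S₀ = 2·E₁ − E₂, S₁ = 2·E₁ + E₂, S₂ = −3·E₁ + 3·E₂; reading off coefficients, c₁ = (2, 2, -3) and c₂ = (-1, 1, 3).
Hence T = (3, 3, -1) ⊗ (3, 0, 1) ⊗ (2, 2, -3) + (2, -2, 3) ⊗ (1, -1, 2) ⊗ (-1, 1, 3), so rank(T) ≤ 2.
These bounds meet, so rank(T) = 2.

2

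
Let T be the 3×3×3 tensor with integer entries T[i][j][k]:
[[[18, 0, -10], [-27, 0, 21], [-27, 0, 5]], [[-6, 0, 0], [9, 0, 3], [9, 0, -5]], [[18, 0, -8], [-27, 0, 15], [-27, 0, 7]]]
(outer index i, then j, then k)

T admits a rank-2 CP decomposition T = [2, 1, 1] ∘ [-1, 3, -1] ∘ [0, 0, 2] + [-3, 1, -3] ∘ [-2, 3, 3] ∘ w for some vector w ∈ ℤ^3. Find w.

Subtract the known terms from T to get the rank-1 residual R = [-3, 1, -3] ∘ [-2, 3, 3] ∘ w, so R[i,j,k] = a[i]·b[j]·w[k]. Pick indices with nonzero a[0]·b[0] = (-3)·(-2) = 6. Only the fibre through (0,0,·) is needed: R[0,0,:] = T[0,0,:] − Σₗ aₗ[0]bₗ[0]cₗ = [18, 0, -10] − (2)·(-1)·[0, 0, 2] = [18, 0, -6]. Then w[k] = R[0,0,k] / 6 for each k, giving w = [18, 0, -6] / 6 = [3, 0, -1].

w = [3, 0, -1]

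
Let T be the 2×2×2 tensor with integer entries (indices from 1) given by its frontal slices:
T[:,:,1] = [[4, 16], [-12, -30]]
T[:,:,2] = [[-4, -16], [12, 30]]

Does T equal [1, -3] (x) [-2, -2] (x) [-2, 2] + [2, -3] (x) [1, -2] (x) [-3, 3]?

No

Reconstruct entry (1,1,1) from the claimed factors: Σₗ aₗ[1]bₗ[1]cₗ[1] = (1)·(-2)·(-2) + (2)·(1)·(-3) = -2, but T[1,1,1] = 4. The claim is false.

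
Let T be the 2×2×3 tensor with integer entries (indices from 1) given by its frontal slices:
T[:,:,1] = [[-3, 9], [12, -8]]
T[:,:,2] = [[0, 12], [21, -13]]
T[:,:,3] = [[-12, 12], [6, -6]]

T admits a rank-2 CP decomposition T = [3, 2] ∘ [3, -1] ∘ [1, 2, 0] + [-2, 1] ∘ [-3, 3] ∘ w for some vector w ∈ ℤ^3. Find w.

Subtract the known terms from T to get the rank-1 residual R = [-2, 1] ∘ [-3, 3] ∘ w, so R[i,j,k] = a[i]·b[j]·w[k]. Pick indices with nonzero a[1]·b[1] = (-2)·(-3) = 6. Only the fibre through (1,1,·) is needed: R[1,1,:] = T[1,1,:] − Σₗ aₗ[1]bₗ[1]cₗ = [-3, 0, -12] − (3)·(3)·[1, 2, 0] = [-12, -18, -12]. Then w[k] = R[1,1,k] / 6 for each k, giving w = [-12, -18, -12] / 6 = [-2, -3, -2].

w = [-2, -3, -2]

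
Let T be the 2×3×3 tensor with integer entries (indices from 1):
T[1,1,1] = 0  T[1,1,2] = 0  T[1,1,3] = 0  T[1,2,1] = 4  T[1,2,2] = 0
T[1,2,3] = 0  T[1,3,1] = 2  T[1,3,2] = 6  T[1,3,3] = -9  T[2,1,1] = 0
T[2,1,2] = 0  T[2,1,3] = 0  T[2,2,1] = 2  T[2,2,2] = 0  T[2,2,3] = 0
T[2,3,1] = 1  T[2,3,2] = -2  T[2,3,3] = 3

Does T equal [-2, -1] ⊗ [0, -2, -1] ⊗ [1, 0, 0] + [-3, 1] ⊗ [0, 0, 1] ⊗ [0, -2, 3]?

Reconstruct entrywise from the claimed factors. For example, T[2,3,1] = 1 and Σₗ aₗ[2]bₗ[3]cₗ[1] = (-1)·(-1)·(1) + (1)·(1)·(0) = 1; checking all 18 entries, every one matches. The claim holds.

Yes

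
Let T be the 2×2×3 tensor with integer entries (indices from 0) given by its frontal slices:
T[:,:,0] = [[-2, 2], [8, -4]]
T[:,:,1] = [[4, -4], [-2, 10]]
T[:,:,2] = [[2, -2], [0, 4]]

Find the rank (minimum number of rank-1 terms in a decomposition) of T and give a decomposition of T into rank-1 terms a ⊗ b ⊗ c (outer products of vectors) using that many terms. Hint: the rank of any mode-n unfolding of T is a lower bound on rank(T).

rank(T) = 3

Lower bound: in the mode-3 unfolding of T (rows indexed by k, columns by (i,j)) the 3×3 minor on rows k ∈ {0, 1, 2}, columns (i,j) ∈ {(0,0), (1,0), (1,1)} is det [[-2, 8, -4], [4, -2, 10], [2, 0, 4]] = 32 ≠ 0, so that unfolding has rank ≥ 3 and hence rank(T) ≥ 3 (CP rank is at least every unfolding rank, though it can be larger).
Upper bound: T is a sum of 3 rank-1 terms, T = [0, 1] ⊗ [1, 1] ⊗ [2, 4, 2] + [1, -2] ⊗ [1, -1] ⊗ [-4, 2, 0] + [1, -1] ⊗ [1, -1] ⊗ [2, 2, 2] (one valid choice — decompositions are not unique — normalised so each a, b is primitive with positive first nonzero entry; check it by expanding all entries), so rank(T) ≤ 3.
These bounds meet, so rank(T) = 3.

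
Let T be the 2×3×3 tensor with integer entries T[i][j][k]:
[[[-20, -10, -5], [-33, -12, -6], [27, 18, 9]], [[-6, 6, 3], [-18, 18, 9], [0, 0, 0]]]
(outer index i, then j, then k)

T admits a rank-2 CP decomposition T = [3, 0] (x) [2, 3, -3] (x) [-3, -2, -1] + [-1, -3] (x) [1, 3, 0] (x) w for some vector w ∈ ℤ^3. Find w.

Subtract the known terms from T to get the rank-1 residual R = [-1, -3] (x) [1, 3, 0] (x) w, so R[i,j,k] = a[i]·b[j]·w[k]. Pick indices with nonzero a[0]·b[0] = (-1)·(1) = -1. Only the fibre through (0,0,·) is needed: R[0,0,:] = T[0,0,:] − Σₗ aₗ[0]bₗ[0]cₗ = [-20, -10, -5] − (3)·(2)·[-3, -2, -1] = [-2, 2, 1]. Then w[k] = R[0,0,k] / -1 for each k, giving w = [-2, 2, 1] / -1 = [2, -2, -1].

w = [2, -2, -1]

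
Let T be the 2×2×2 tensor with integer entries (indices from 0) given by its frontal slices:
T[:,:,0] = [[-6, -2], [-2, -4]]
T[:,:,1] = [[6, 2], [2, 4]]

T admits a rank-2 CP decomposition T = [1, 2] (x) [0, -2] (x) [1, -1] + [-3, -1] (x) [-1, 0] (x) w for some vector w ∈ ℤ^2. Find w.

w = [-2, 2]

Subtract the known terms from T to get the rank-1 residual R = [-3, -1] (x) [-1, 0] (x) w, so R[i,j,k] = a[i]·b[j]·w[k]. Pick indices with nonzero a[0]·b[0] = (-3)·(-1) = 3. Only the fibre through (0,0,·) is needed: R[0,0,:] = T[0,0,:] − Σₗ aₗ[0]bₗ[0]cₗ = [-6, 6] − (1)·(0)·[1, -1] = [-6, 6]. Then w[k] = R[0,0,k] / 3 for each k, giving w = [-6, 6] / 3 = [-2, 2].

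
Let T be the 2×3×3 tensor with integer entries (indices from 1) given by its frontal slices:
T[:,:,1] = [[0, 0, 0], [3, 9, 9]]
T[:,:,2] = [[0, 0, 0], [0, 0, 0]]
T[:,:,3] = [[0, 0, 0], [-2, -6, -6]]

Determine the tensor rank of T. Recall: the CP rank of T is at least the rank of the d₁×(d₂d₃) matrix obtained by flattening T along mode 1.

Lower bound: T ≠ 0 (e.g. T[2,1,1] = 3), so rank(T) ≥ 1.
Upper bound: the mode-1 fibre T[:,1,1] = [0, 3] gives a = [0, 1] (primitive direction); the mode-2 fibre T[2,:,1] = [3, 9, 9] gives b = [1, 3, 3]; then c[k] = T[2,1,k] / (a[2]·b[1]) = [3, 0, -2] / 1 = [3, 0, -2].
Expanding [0, 1] ⊗ [1, 3, 3] ⊗ [3, 0, -2] reproduces all 18 entries of T, so T = [0, 1] ⊗ [1, 3, 3] ⊗ [3, 0, -2] and rank(T) ≤ 1.
These bounds meet, so rank(T) = 1.

1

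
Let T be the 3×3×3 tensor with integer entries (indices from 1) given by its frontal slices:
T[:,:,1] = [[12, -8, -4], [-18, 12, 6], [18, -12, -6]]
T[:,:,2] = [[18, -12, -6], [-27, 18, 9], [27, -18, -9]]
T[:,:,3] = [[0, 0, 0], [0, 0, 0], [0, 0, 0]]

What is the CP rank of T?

Lower bound: T ≠ 0 (e.g. T[1,1,1] = 12), so rank(T) ≥ 1.
Upper bound: if T = a ∘ b ∘ c then every fibre of T is a multiple of the corresponding factor, so read the factors off the fibres through the nonzero entry T[1,1,1] = 12.
The mode-1 fibre T[:,1,1] = [12, -18, 18] gives a = [2, -3, 3] (primitive direction); the mode-2 fibre T[1,:,1] = [12, -8, -4] gives b = [3, -2, -1]; then c[k] = T[1,1,k] / (a[1]·b[1]) = [12, 18, 0] / 6 = [2, 3, 0].
Expanding [2, -3, 3] ∘ [3, -2, -1] ∘ [2, 3, 0] reproduces all 27 entries of T, so T = [2, -3, 3] ∘ [3, -2, -1] ∘ [2, 3, 0] and rank(T) ≤ 1.
These bounds meet, so rank(T) = 1.

1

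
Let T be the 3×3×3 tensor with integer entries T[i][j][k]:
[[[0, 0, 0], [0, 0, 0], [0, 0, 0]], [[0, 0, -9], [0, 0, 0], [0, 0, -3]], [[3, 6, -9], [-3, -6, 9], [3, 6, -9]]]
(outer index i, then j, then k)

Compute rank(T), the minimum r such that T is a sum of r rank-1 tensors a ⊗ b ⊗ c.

Lower bound: the mode-1 unfolding of T (rows indexed by i, columns by (j,k) = (0,0), (0,1), (0,2), (1,0), (1,1), (1,2), (2,0), (2,1), (2,2)) is [[0, 0, 0, 0, 0, 0, 0, 0, 0], [0, 0, -9, 0, 0, 0, 0, 0, -3], [3, 6, -9, -3, -6, 9, 3, 6, -9]].
There the 2×2 minor on rows i ∈ {1, 2}, columns (j,k) ∈ {(0,0), (0,2)} is det [[0, -9], [3, -9]] = 27 ≠ 0, so this unfolding has rank ≥ 2; CP rank is at least every unfolding rank, so rank(T) ≥ 2. (Unfolding ranks only ever bound the CP rank from below — rank(T) can be strictly larger than all of them — so the matching upper bound has to come from an explicit 2-term decomposition.)
Upper bound — finding two terms. Write S_k = T[:,:,k] for the frontal slices: S₀ = [[0, 0, 0], [0, 0, 0], [3, -3, 3]], S₁ = [[0, 0, 0], [0, 0, 0], [6, -6, 6]], S₂ = [[0, 0, 0], [-9, 0, -3], [-9, 9, -9]].
If T = a₁ ⊗ b₁ ⊗ c₁ + a₂ ⊗ b₂ ⊗ c₂ then each S_k = c₁[k]·a₁b₁ᵀ + c₂[k]·a₂b₂ᵀ. S₀ and S₂ are linearly independent, so a₁b₁ᵀ and a₂b₂ᵀ must span the same plane of matrices: they are the rank-1 matrices of the form x·S₀ + y·S₂.
The 2×2 minor of x·S₀ + y·S₂ on rows {1,2}, columns {0,1} is 27·xy − 81·y² = 27·(x − 3·y)(y), vanishing at (x:y) = (3:1) and (1:0).
M₁ = 3·S₀ + S₂ = [[0, 0, 0], [-9, 0, -3], [0, 0, 0]] = (-3)·[0, 1, 0][3, 0, 1]ᵀ and M₂ = S₀ = [[0, 0, 0], [0, 0, 0], [3, -3, 3]] = 3·[0, 0, 1][1, -1, 1]ᵀ, so take a₁ = [0, 1, 0], b₁ = [3, 0, 1], a₂ = [0, 0, 1], b₂ = [1, -1, 1].
Each slice is an integer combination of E₁ = a₁b₁ᵀ and E₂ = a₂b₂ᵀ: S₀ = 3·E₂, S₁ = 6·E₂, S₂ = −3·E₁ − 9·E₂; reading off coefficients, c₁ = [0, 0, -3] and c₂ = [3, 6, -9].
Hence T = [0, 1, 0] ⊗ [3, 0, 1] ⊗ [0, 0, -3] + [0, 0, 1] ⊗ [1, -1, 1] ⊗ [3, 6, -9], so rank(T) ≤ 2.
These bounds meet, so rank(T) = 2.

2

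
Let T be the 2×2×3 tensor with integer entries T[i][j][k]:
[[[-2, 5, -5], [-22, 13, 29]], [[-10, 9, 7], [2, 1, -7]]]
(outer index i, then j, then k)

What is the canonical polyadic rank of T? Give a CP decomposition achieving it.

Lower bound: the mode-3 unfolding of T (rows indexed by k, columns by (i,j) = (0,0), (0,1), (1,0), (1,1)) is [[-2, -22, -10, 2], [5, 13, 9, 1], [-5, 29, 7, -7]].
There the 2×2 minor on rows k ∈ {0, 1}, columns (i,j) ∈ {(0,0), (0,1)} is det [[-2, -22], [5, 13]] = 84 ≠ 0, so this unfolding has rank ≥ 2; CP rank is at least every unfolding rank, so rank(T) ≥ 2. (This is only a lower bound: in general the CP rank may exceed every unfolding rank, so we still need to exhibit 2 rank-1 terms summing to T.)
Upper bound — finding two terms. Write S_k = T[:,:,k] for the frontal slices: S₀ = [[-2, -22], [-10, 2]], S₁ = [[5, 13], [9, 1]], S₂ = [[-5, 29], [7, -7]].
If T = a₁ ⊗ b₁ ⊗ c₁ + a₂ ⊗ b₂ ⊗ c₂ then each S_k = c₁[k]·a₁b₁ᵀ + c₂[k]·a₂b₂ᵀ. S₀ and S₁ are linearly independent, so a₁b₁ᵀ and a₂b₂ᵀ must span the same plane of matrices: they are the rank-1 matrices of the form x·S₀ + y·S₁.
det(x·S₀ + y·S₁) is −224·x² + 336·xy − 112·y² = (-112)·(2·x − y)(x − y), vanishing at (x:y) = (1:2) and (1:1).
M₁ = S₀ + 2·S₁ = [[8, 4], [8, 4]] = 4·[1, 1][2, 1]ᵀ and M₂ = S₀ + S₁ = [[3, -9], [-1, 3]] = [3, -1][1, -3]ᵀ, so take a₁ = [1, 1], b₁ = [2, 1], a₂ = [3, -1], b₂ = [1, -3].
Each slice is an integer combination of E₁ = a₁b₁ᵀ and E₂ = a₂b₂ᵀ: S₀ = −4·E₁ + 2·E₂, S₁ = 4·E₁ − E₂, S₂ = 2·E₁ − 3·E₂; reading off coefficients, c₁ = [-4, 4, 2] and c₂ = [2, -1, -3].
Hence T = [1, 1] ⊗ [2, 1] ⊗ [-4, 4, 2] + [3, -1] ⊗ [1, -3] ⊗ [2, -1, -3], so rank(T) ≤ 2.
These bounds meet, so rank(T) = 2.
Check entry T[1,1,2] = -7: (1)·(1)·(2) + (-1)·(-3)·(-3) = -7.

rank(T) = 2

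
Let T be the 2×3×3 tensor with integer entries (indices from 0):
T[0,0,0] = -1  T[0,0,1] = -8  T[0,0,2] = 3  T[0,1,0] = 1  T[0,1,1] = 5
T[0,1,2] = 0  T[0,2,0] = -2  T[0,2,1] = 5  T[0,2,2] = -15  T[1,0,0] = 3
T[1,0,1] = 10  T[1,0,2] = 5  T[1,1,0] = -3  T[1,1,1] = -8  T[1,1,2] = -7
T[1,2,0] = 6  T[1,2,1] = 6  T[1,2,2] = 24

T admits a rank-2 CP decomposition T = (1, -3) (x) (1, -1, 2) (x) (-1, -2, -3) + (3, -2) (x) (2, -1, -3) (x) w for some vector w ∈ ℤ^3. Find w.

Subtract the known terms from T to get the rank-1 residual R = (3, -2) (x) (2, -1, -3) (x) w, so R[i,j,k] = a[i]·b[j]·w[k]. Pick indices with nonzero a[0]·b[0] = (3)·(2) = 6. Only the fibre through (0,0,·) is needed: R[0,0,:] = T[0,0,:] − Σₗ aₗ[0]bₗ[0]cₗ = [-1, -8, 3] − (1)·(1)·(-1, -2, -3) = [0, -6, 6]. Then w[k] = R[0,0,k] / 6 for each k, giving w = [0, -6, 6] / 6 = (0, -1, 1).

w = (0, -1, 1)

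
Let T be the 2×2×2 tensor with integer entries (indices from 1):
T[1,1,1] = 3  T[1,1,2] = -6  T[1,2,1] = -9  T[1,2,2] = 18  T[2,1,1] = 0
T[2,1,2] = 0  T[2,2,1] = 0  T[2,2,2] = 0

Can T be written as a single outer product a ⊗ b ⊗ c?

Yes

The mode-1 fibre T[:,1,1] = [3, 0] gives a = [1, 0] (primitive direction); the mode-2 fibre T[1,:,1] = [3, -9] gives b = [1, -3]; then c[k] = T[1,1,k] / (a[1]·b[1]) = [3, -6] / 1 = [3, -6].
Expanding [1, 0] ⊗ [1, -3] ⊗ [3, -6] reproduces all 8 entries of T, so T = [1, 0] ⊗ [1, -3] ⊗ [3, -6] and rank(T) ≤ 1.
Equivalently every frontal slice T[:,:,k] is c[k] times the rank-1 matrix [1, 0] ⊗ [1, -3]. So T has rank 1 (it is nonzero).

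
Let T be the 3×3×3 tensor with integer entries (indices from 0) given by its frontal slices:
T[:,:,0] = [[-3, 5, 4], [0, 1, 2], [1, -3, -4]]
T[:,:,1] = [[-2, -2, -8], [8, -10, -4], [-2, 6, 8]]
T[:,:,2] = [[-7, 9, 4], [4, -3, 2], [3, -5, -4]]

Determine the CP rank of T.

Lower bound: in the mode-3 unfolding of T (rows indexed by k, columns by (i,j)) the 3×3 minor on rows k ∈ {0, 1, 2}, columns (i,j) ∈ {(0,0), (0,1), (2,0)} is det [[-3, 5, 1], [-2, -2, -2], [-7, 9, 3]] = 32 ≠ 0, so that unfolding has rank ≥ 3 and hence rank(T) ≥ 3 (CP rank is at least every unfolding rank, though it can be larger).
Upper bound: T is a sum of 3 rank-1 terms, T = (1, -1, -1) ⊗ (1, -1, 0) ⊗ (1, -2, -1) + (1, -1, 0) ⊗ (1, -1, 0) ⊗ (-2, -4, -4) + (2, 1, -2) ⊗ (1, -2, -2) ⊗ (-1, 2, -1) (written with every a and b primitive with positive leading entry and the scale carried by c; CP decompositions are not unique, and this one is verified by expanding entrywise), so rank(T) ≤ 3.
These bounds meet, so rank(T) = 3.

3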